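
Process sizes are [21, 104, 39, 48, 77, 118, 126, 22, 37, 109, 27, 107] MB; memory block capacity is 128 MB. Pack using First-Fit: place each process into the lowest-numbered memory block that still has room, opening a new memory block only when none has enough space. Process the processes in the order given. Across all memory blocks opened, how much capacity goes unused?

21 MB → memory block 1 (remaining 107 MB)
104 MB → memory block 1 (remaining 3 MB)
39 MB → memory block 2 (remaining 89 MB)
48 MB → memory block 2 (remaining 41 MB)
77 MB → memory block 3 (remaining 51 MB)
118 MB → memory block 4 (remaining 10 MB)
126 MB → memory block 5 (remaining 2 MB)
22 MB → memory block 2 (remaining 19 MB)
37 MB → memory block 3 (remaining 14 MB)
109 MB → memory block 6 (remaining 19 MB)
27 MB → memory block 7 (remaining 101 MB)
107 MB → memory block 8 (remaining 21 MB)
8 memory blocks × 128 MB = 1024 MB; used 835 MB; unused 189 MB.

189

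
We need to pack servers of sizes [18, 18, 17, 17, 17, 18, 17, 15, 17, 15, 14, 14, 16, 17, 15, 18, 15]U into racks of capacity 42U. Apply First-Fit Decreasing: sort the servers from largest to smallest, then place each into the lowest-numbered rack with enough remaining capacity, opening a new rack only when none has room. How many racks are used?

Sorted descending: 18, 18, 18, 18, 17, 17, 17, 17, 17, 17, 16, 15, 15, 15, 15, 14, 14.
rack 1: place 18U, 24U left
rack 1: place 18U, 6U left
rack 2: place 18U, 24U left
rack 2: place 18U, 6U left
rack 3: place 17U, 25U left
rack 3: place 17U, 8U left
rack 4: place 17U, 25U left
rack 4: place 17U, 8U left
rack 5: place 17U, 25U left
rack 5: place 17U, 8U left
rack 6: place 16U, 26U left
rack 6: place 15U, 11U left
rack 7: place 15U, 27U left
rack 7: place 15U, 12U left
rack 8: place 15U, 27U left
rack 8: place 14U, 13U left
rack 9: place 14U, 28U left
Final racks: [18,18] [18,18] [17,17] [17,17] [17,17] [16,15] [15,15] [15,14] [14].

9 racks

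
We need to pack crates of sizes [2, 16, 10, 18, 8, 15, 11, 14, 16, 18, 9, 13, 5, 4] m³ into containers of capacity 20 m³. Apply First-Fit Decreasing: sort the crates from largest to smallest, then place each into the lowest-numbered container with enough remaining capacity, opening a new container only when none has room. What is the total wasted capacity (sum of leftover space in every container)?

21

Sorted descending: 18, 18, 16, 16, 15, 14, 13, 11, 10, 9, 8, 5, 4, 2.
container 1: place 18 m³, 2 m³ left
container 2: place 18 m³, 2 m³ left
container 3: place 16 m³, 4 m³ left
container 4: place 16 m³, 4 m³ left
container 5: place 15 m³, 5 m³ left
container 6: place 14 m³, 6 m³ left
container 7: place 13 m³, 7 m³ left
container 8: place 11 m³, 9 m³ left
container 9: place 10 m³, 10 m³ left
container 8: place 9 m³, 0 m³ left
container 9: place 8 m³, 2 m³ left
container 5: place 5 m³, 0 m³ left
container 3: place 4 m³, 0 m³ left
container 1: place 2 m³, 0 m³ left
9 containers × 20 m³ = 180 m³; used 159 m³; unused 21 m³.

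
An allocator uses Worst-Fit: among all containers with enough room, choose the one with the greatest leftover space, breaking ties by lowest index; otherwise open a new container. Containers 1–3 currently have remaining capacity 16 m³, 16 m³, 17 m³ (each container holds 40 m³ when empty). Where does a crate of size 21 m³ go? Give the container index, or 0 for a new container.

No container has ≥ 21 m³ free, so a new container is opened.

0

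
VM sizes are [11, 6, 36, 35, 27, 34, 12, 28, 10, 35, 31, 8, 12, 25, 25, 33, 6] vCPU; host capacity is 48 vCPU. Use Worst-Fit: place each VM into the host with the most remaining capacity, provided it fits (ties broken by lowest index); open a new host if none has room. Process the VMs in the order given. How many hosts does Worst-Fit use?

10 hosts

host 1: place 11 vCPU, 37 vCPU left
host 1: place 6 vCPU, 31 vCPU left
host 2: place 36 vCPU, 12 vCPU left
host 3: place 35 vCPU, 13 vCPU left
host 1: place 27 vCPU, 4 vCPU left
host 4: place 34 vCPU, 14 vCPU left
host 4: place 12 vCPU, 2 vCPU left
host 5: place 28 vCPU, 20 vCPU left
host 5: place 10 vCPU, 10 vCPU left
host 6: place 35 vCPU, 13 vCPU left
host 7: place 31 vCPU, 17 vCPU left
host 7: place 8 vCPU, 9 vCPU left
host 3: place 12 vCPU, 1 vCPU left
host 8: place 25 vCPU, 23 vCPU left
host 9: place 25 vCPU, 23 vCPU left
host 10: place 33 vCPU, 15 vCPU left
host 8: place 6 vCPU, 17 vCPU left
Final hosts: [11,6,27] [36] [35,12] [34,12] [28,10] [35] [31,8] [25,6] [25] [33].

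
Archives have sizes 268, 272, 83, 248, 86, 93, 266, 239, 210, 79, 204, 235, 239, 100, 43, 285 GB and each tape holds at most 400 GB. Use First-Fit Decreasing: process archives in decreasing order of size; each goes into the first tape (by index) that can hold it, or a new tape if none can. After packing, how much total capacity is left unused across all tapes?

Sorted descending: 285, 272, 268, 266, 248, 239, 239, 235, 210, 204, 100, 93, 86, 83, 79, 43.
tape 1: place 285 GB, 115 GB left
tape 2: place 272 GB, 128 GB left
tape 3: place 268 GB, 132 GB left
tape 4: place 266 GB, 134 GB left
tape 5: place 248 GB, 152 GB left
tape 6: place 239 GB, 161 GB left
tape 7: place 239 GB, 161 GB left
tape 8: place 235 GB, 165 GB left
tape 9: place 210 GB, 190 GB left
tape 10: place 204 GB, 196 GB left
tape 1: place 100 GB, 15 GB left
tape 2: place 93 GB, 35 GB left
tape 3: place 86 GB, 46 GB left
tape 4: place 83 GB, 51 GB left
tape 5: place 79 GB, 73 GB left
tape 3: place 43 GB, 3 GB left
10 tapes × 400 GB = 4000 GB; used 2950 GB; unused 1050 GB.

1050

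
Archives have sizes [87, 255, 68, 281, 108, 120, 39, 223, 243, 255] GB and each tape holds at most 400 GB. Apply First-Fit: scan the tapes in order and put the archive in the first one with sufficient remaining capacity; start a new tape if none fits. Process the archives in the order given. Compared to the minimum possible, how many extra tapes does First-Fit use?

First-Fit: [87,255,39] [68,281] [108,120] [223] [243] [255] → 6 tapes.
Total size 1679 GB; any packing needs at least ⌈1679/400⌉ = 5 tapes.
An optimal packing achieves that bound: [281,108] [255,120] [255,87,39] [243,68] [223] → 5 tapes.
Excess: 6 − 5 = 1.

1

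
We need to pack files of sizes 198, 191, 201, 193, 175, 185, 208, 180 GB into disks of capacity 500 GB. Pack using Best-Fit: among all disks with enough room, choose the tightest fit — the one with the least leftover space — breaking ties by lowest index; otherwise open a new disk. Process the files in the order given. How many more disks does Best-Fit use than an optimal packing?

Best-Fit: [198,191] [201,193] [175,185] [208,180] → 4 disks.
Total size 1531 GB; any packing needs at least ⌈1531/500⌉ = 4 disks.
So 4 is already optimal.

0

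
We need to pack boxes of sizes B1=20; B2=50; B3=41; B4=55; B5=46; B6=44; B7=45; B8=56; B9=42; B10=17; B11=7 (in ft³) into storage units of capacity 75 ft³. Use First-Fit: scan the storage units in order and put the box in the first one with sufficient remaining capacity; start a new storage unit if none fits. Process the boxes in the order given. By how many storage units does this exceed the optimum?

0

First-Fit: [20,50] [41,17,7] [55] [46] [44] [45] [56] [42] → 8 storage units.
8 boxes exceed 37.5 ft³ (half the capacity), and no two of those can share a storage unit, so at least 8 storage units are needed.
So 8 is already optimal.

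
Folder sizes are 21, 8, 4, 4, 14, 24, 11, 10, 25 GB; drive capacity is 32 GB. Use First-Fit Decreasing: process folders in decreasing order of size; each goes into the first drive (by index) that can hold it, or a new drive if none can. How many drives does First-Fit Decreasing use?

Sorted descending: 25, 24, 21, 14, 11, 10, 8, 4, 4.
drive 1: place 25 GB, 7 GB left
drive 2: place 24 GB, 8 GB left
drive 3: place 21 GB, 11 GB left
drive 4: place 14 GB, 18 GB left
drive 3: place 11 GB, 0 GB left
drive 4: place 10 GB, 8 GB left
drive 2: place 8 GB, 0 GB left
drive 1: place 4 GB, 3 GB left
drive 4: place 4 GB, 4 GB left

4 drives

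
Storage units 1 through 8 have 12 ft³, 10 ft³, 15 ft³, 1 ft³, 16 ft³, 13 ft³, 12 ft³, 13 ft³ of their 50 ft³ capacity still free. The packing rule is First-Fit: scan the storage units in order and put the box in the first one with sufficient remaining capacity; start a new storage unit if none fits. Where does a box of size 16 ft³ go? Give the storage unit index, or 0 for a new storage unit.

5

Storage units with room: storage unit 5 (16 ft³).
The first with room is storage unit 5.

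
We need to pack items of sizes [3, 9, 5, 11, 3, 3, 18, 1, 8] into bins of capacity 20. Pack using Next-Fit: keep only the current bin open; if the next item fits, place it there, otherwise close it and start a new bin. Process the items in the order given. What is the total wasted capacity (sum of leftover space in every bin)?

19

bin 1: place 3, 17 left
bin 1: place 9, 8 left
bin 1: place 5, 3 left
bin 2: place 11, 9 left
bin 2: place 3, 6 left
bin 2: place 3, 3 left
bin 3: place 18, 2 left
bin 3: place 1, 1 left
bin 4: place 8, 12 left
4 bins × 20 = 80; used 61; unused 19.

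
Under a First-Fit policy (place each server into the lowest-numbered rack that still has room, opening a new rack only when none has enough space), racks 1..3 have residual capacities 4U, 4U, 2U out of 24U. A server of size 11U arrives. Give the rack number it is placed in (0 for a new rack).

No rack has ≥ 11U free, so a new rack is opened.

0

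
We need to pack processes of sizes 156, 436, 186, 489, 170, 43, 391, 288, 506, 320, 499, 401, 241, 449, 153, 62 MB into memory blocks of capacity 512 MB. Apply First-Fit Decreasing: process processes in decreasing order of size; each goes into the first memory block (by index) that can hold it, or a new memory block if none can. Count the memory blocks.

11 memory blocks

Sorted descending: 506, 499, 489, 449, 436, 401, 391, 320, 288, 241, 186, 170, 156, 153, 62, 43.
506 MB → memory block 1 (remaining 6 MB)
499 MB → memory block 2 (remaining 13 MB)
489 MB → memory block 3 (remaining 23 MB)
449 MB → memory block 4 (remaining 63 MB)
436 MB → memory block 5 (remaining 76 MB)
401 MB → memory block 6 (remaining 111 MB)
391 MB → memory block 7 (remaining 121 MB)
320 MB → memory block 8 (remaining 192 MB)
288 MB → memory block 9 (remaining 224 MB)
241 MB → memory block 10 (remaining 271 MB)
186 MB → memory block 8 (remaining 6 MB)
170 MB → memory block 9 (remaining 54 MB)
156 MB → memory block 10 (remaining 115 MB)
153 MB → memory block 11 (remaining 359 MB)
62 MB → memory block 4 (remaining 1 MB)
43 MB → memory block 5 (remaining 33 MB)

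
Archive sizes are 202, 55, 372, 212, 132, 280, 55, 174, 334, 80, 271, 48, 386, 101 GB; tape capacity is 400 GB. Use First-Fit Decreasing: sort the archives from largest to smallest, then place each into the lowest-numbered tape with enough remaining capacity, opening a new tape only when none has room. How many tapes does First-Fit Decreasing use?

7

Sorted descending: 386, 372, 334, 280, 271, 212, 202, 174, 132, 101, 80, 55, 55, 48.
386 GB → tape 1 (remaining 14 GB)
372 GB → tape 2 (remaining 28 GB)
334 GB → tape 3 (remaining 66 GB)
280 GB → tape 4 (remaining 120 GB)
271 GB → tape 5 (remaining 129 GB)
212 GB → tape 6 (remaining 188 GB)
202 GB → tape 7 (remaining 198 GB)
174 GB → tape 6 (remaining 14 GB)
132 GB → tape 7 (remaining 66 GB)
101 GB → tape 4 (remaining 19 GB)
80 GB → tape 5 (remaining 49 GB)
55 GB → tape 3 (remaining 11 GB)
55 GB → tape 7 (remaining 11 GB)
48 GB → tape 5 (remaining 1 GB)
Final tapes: [386] [372] [334,55] [280,101] [271,80,48] [212,174] [202,132,55].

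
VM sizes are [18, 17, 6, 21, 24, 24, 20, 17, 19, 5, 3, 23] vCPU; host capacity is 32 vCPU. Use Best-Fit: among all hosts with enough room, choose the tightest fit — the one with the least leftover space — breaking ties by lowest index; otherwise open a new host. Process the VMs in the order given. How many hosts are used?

18 vCPU → host 1 (remaining 14 vCPU)
17 vCPU → host 2 (remaining 15 vCPU)
6 vCPU → host 1 (remaining 8 vCPU)
21 vCPU → host 3 (remaining 11 vCPU)
24 vCPU → host 4 (remaining 8 vCPU)
24 vCPU → host 5 (remaining 8 vCPU)
20 vCPU → host 6 (remaining 12 vCPU)
17 vCPU → host 7 (remaining 15 vCPU)
19 vCPU → host 8 (remaining 13 vCPU)
5 vCPU → host 1 (remaining 3 vCPU)
3 vCPU → host 1 (remaining 0 vCPU)
23 vCPU → host 9 (remaining 9 vCPU)

9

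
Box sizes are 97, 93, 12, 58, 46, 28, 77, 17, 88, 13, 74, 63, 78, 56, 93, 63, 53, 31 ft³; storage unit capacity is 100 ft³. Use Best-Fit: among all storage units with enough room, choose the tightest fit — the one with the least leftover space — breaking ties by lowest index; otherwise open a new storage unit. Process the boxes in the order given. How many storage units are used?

13 storage units

storage unit 1: place 97 ft³, 3 ft³ left
storage unit 2: place 93 ft³, 7 ft³ left
storage unit 3: place 12 ft³, 88 ft³ left
storage unit 3: place 58 ft³, 30 ft³ left
storage unit 4: place 46 ft³, 54 ft³ left
storage unit 3: place 28 ft³, 2 ft³ left
storage unit 5: place 77 ft³, 23 ft³ left
storage unit 5: place 17 ft³, 6 ft³ left
storage unit 6: place 88 ft³, 12 ft³ left
storage unit 4: place 13 ft³, 41 ft³ left
storage unit 7: place 74 ft³, 26 ft³ left
storage unit 8: place 63 ft³, 37 ft³ left
storage unit 9: place 78 ft³, 22 ft³ left
storage unit 10: place 56 ft³, 44 ft³ left
storage unit 11: place 93 ft³, 7 ft³ left
storage unit 12: place 63 ft³, 37 ft³ left
storage unit 13: place 53 ft³, 47 ft³ left
storage unit 8: place 31 ft³, 6 ft³ left
Final storage units: [97] [93] [12,58,28] [46,13] [77,17] [88] [74] [63,31] [78] [56] [93] [63] [53].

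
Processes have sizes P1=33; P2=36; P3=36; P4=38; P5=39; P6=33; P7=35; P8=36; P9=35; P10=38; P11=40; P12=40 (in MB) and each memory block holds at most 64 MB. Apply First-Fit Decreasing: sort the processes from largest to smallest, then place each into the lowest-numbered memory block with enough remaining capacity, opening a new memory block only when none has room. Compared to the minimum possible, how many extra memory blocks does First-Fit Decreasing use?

First-Fit Decreasing: [40] [40] [39] [38] [38] [36] [36] [36] [35] [35] [33] [33] → 12 memory blocks.
12 processes exceed 32 MB (half the capacity), and no two of those can share a memory block, so at least 12 memory blocks are needed.
So 12 is already optimal.

0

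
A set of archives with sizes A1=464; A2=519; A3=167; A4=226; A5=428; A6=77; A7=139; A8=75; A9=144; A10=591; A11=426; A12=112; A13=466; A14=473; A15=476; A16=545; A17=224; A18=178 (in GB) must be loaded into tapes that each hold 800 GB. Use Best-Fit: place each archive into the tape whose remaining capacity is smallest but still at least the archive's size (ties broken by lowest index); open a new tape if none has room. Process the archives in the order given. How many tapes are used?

A1 (464 GB) → tape 1 (remaining 336 GB)
A2 (519 GB) → tape 2 (remaining 281 GB)
A3 (167 GB) → tape 2 (remaining 114 GB)
A4 (226 GB) → tape 1 (remaining 110 GB)
A5 (428 GB) → tape 3 (remaining 372 GB)
A6 (77 GB) → tape 1 (remaining 33 GB)
A7 (139 GB) → tape 3 (remaining 233 GB)
A8 (75 GB) → tape 2 (remaining 39 GB)
A9 (144 GB) → tape 3 (remaining 89 GB)
A10 (591 GB) → tape 4 (remaining 209 GB)
A11 (426 GB) → tape 5 (remaining 374 GB)
A12 (112 GB) → tape 4 (remaining 97 GB)
A13 (466 GB) → tape 6 (remaining 334 GB)
A14 (473 GB) → tape 7 (remaining 327 GB)
A15 (476 GB) → tape 8 (remaining 324 GB)
A16 (545 GB) → tape 9 (remaining 255 GB)
A17 (224 GB) → tape 9 (remaining 31 GB)
A18 (178 GB) → tape 8 (remaining 146 GB)

9 tapes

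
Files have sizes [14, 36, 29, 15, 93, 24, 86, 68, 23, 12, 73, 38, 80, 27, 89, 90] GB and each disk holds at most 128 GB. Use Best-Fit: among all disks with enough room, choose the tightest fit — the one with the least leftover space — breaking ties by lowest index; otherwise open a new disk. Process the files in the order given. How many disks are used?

8

disk 1: place 14 GB, 114 GB left
disk 1: place 36 GB, 78 GB left
disk 1: place 29 GB, 49 GB left
disk 1: place 15 GB, 34 GB left
disk 2: place 93 GB, 35 GB left
disk 1: place 24 GB, 10 GB left
disk 3: place 86 GB, 42 GB left
disk 4: place 68 GB, 60 GB left
disk 2: place 23 GB, 12 GB left
disk 2: place 12 GB, 0 GB left
disk 5: place 73 GB, 55 GB left
disk 3: place 38 GB, 4 GB left
disk 6: place 80 GB, 48 GB left
disk 6: place 27 GB, 21 GB left
disk 7: place 89 GB, 39 GB left
disk 8: place 90 GB, 38 GB left
Final disks: [14,36,29,15,24] [93,23,12] [86,38] [68] [73] [80,27] [89] [90].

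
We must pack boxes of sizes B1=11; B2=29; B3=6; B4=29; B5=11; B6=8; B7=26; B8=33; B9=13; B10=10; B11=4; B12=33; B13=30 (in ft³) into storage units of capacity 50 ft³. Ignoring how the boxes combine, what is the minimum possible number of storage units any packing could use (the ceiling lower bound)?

Total size = 11 + 29 + 6 + 29 + 11 + 8 + 26 + 33 + 13 + 10 + 4 + 33 + 30 = 243 ft³.
⌈243 / 50⌉ = 5.

5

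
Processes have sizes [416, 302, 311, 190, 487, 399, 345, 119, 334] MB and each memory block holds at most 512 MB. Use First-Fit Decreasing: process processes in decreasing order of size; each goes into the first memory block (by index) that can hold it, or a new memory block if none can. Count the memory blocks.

7

Sorted descending: 487, 416, 399, 345, 334, 311, 302, 190, 119.
487 MB → memory block 1 (remaining 25 MB)
416 MB → memory block 2 (remaining 96 MB)
399 MB → memory block 3 (remaining 113 MB)
345 MB → memory block 4 (remaining 167 MB)
334 MB → memory block 5 (remaining 178 MB)
311 MB → memory block 6 (remaining 201 MB)
302 MB → memory block 7 (remaining 210 MB)
190 MB → memory block 6 (remaining 11 MB)
119 MB → memory block 4 (remaining 48 MB)
Final memory blocks: [487] [416] [399] [345,119] [334] [311,190] [302].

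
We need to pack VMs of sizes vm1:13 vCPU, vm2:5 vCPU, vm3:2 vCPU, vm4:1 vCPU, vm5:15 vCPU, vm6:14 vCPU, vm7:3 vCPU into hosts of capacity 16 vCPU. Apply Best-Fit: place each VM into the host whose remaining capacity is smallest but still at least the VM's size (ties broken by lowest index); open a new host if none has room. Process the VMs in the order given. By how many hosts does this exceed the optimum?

0

Best-Fit: [13,2,1] [5,3] [15] [14] → 4 hosts.
Total size 53 vCPU; any packing needs at least ⌈53/16⌉ = 4 hosts.
So 4 is already optimal.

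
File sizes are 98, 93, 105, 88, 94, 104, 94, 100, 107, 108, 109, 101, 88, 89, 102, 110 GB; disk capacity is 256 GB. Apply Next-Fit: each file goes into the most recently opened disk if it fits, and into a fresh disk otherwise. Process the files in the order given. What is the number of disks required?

8 disks

disk 1: place 98 GB, 158 GB left
disk 1: place 93 GB, 65 GB left
disk 2: place 105 GB, 151 GB left
disk 2: place 88 GB, 63 GB left
disk 3: place 94 GB, 162 GB left
disk 3: place 104 GB, 58 GB left
disk 4: place 94 GB, 162 GB left
disk 4: place 100 GB, 62 GB left
disk 5: place 107 GB, 149 GB left
disk 5: place 108 GB, 41 GB left
disk 6: place 109 GB, 147 GB left
disk 6: place 101 GB, 46 GB left
disk 7: place 88 GB, 168 GB left
disk 7: place 89 GB, 79 GB left
disk 8: place 102 GB, 154 GB left
disk 8: place 110 GB, 44 GB left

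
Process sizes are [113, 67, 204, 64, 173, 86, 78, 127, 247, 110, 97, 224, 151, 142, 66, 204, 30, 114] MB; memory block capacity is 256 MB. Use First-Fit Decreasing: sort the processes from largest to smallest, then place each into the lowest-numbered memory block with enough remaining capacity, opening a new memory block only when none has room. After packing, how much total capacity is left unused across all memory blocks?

Sorted descending: 247, 224, 204, 204, 173, 151, 142, 127, 114, 113, 110, 97, 86, 78, 67, 66, 64, 30.
memory block 1: place 247 MB, 9 MB left
memory block 2: place 224 MB, 32 MB left
memory block 3: place 204 MB, 52 MB left
memory block 4: place 204 MB, 52 MB left
memory block 5: place 173 MB, 83 MB left
memory block 6: place 151 MB, 105 MB left
memory block 7: place 142 MB, 114 MB left
memory block 8: place 127 MB, 129 MB left
memory block 7: place 114 MB, 0 MB left
memory block 8: place 113 MB, 16 MB left
memory block 9: place 110 MB, 146 MB left
memory block 6: place 97 MB, 8 MB left
memory block 9: place 86 MB, 60 MB left
memory block 5: place 78 MB, 5 MB left
memory block 10: place 67 MB, 189 MB left
memory block 10: place 66 MB, 123 MB left
memory block 10: place 64 MB, 59 MB left
memory block 2: place 30 MB, 2 MB left
10 memory blocks × 256 MB = 2560 MB; used 2297 MB; unused 263 MB.

263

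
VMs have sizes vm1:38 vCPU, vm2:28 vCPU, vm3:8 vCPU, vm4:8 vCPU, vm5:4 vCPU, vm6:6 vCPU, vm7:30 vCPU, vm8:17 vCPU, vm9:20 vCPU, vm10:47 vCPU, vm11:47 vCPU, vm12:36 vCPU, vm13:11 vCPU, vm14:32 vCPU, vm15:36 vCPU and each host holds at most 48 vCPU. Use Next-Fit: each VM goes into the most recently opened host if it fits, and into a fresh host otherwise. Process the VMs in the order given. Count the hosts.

Put vm1 (38 vCPU) in host 1; 10 vCPU remain.
Put vm2 (28 vCPU) in host 2; 20 vCPU remain.
Put vm3 (8 vCPU) in host 2; 12 vCPU remain.
Put vm4 (8 vCPU) in host 2; 4 vCPU remain.
Put vm5 (4 vCPU) in host 2; 0 vCPU remain.
Put vm6 (6 vCPU) in host 3; 42 vCPU remain.
Put vm7 (30 vCPU) in host 3; 12 vCPU remain.
Put vm8 (17 vCPU) in host 4; 31 vCPU remain.
Put vm9 (20 vCPU) in host 4; 11 vCPU remain.
Put vm10 (47 vCPU) in host 5; 1 vCPU remain.
Put vm11 (47 vCPU) in host 6; 1 vCPU remain.
Put vm12 (36 vCPU) in host 7; 12 vCPU remain.
Put vm13 (11 vCPU) in host 7; 1 vCPU remain.
Put vm14 (32 vCPU) in host 8; 16 vCPU remain.
Put vm15 (36 vCPU) in host 9; 12 vCPU remain.
Final hosts: [38] [28,8,8,4] [6,30] [17,20] [47] [47] [36,11] [32] [36].

9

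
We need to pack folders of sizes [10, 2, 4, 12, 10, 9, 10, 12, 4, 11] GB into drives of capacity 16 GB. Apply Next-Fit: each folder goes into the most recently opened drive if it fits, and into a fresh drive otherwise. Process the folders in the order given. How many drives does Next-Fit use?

7 drives

drive 1: place 10 GB, 6 GB left
drive 1: place 2 GB, 4 GB left
drive 1: place 4 GB, 0 GB left
drive 2: place 12 GB, 4 GB left
drive 3: place 10 GB, 6 GB left
drive 4: place 9 GB, 7 GB left
drive 5: place 10 GB, 6 GB left
drive 6: place 12 GB, 4 GB left
drive 6: place 4 GB, 0 GB left
drive 7: place 11 GB, 5 GB left
Final drives: [10,2,4] [12] [10] [9] [10] [12,4] [11].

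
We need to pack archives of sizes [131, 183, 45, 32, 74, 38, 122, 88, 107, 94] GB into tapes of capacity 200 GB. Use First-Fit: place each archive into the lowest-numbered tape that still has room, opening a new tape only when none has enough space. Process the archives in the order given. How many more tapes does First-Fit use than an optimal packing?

First-Fit: [131,45] [183] [32,74,38] [122] [88,107] [94] → 6 tapes.
Total size 914 GB; any packing needs at least ⌈914/200⌉ = 5 tapes.
An optimal packing achieves that bound: [183] [131,45] [122,74] [107,88] [94,38,32] → 5 tapes.
Excess: 6 − 5 = 1.

1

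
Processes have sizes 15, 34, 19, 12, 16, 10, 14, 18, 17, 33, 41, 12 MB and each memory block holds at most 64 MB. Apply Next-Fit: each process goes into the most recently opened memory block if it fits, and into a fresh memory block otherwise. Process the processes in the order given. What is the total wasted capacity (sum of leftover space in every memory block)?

79

memory block 1: place 15 MB, 49 MB left
memory block 1: place 34 MB, 15 MB left
memory block 2: place 19 MB, 45 MB left
memory block 2: place 12 MB, 33 MB left
memory block 2: place 16 MB, 17 MB left
memory block 2: place 10 MB, 7 MB left
memory block 3: place 14 MB, 50 MB left
memory block 3: place 18 MB, 32 MB left
memory block 3: place 17 MB, 15 MB left
memory block 4: place 33 MB, 31 MB left
memory block 5: place 41 MB, 23 MB left
memory block 5: place 12 MB, 11 MB left
5 memory blocks × 64 MB = 320 MB; used 241 MB; unused 79 MB.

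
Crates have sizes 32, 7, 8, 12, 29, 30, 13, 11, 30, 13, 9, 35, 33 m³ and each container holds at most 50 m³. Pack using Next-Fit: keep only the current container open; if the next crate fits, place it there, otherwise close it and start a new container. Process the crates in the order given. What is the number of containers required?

32 m³ → container 1 (remaining 18 m³)
7 m³ → container 1 (remaining 11 m³)
8 m³ → container 1 (remaining 3 m³)
12 m³ → container 2 (remaining 38 m³)
29 m³ → container 2 (remaining 9 m³)
30 m³ → container 3 (remaining 20 m³)
13 m³ → container 3 (remaining 7 m³)
11 m³ → container 4 (remaining 39 m³)
30 m³ → container 4 (remaining 9 m³)
13 m³ → container 5 (remaining 37 m³)
9 m³ → container 5 (remaining 28 m³)
35 m³ → container 6 (remaining 15 m³)
33 m³ → container 7 (remaining 17 m³)

7 containers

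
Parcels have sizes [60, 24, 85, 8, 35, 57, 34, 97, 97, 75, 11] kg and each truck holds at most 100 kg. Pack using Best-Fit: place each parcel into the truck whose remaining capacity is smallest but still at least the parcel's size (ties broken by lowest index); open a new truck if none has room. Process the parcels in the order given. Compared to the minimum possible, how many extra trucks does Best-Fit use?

Best-Fit: [60,24,11] [85,8] [35,57] [34] [97] [97] [75] → 7 trucks.
Total size 583 kg; any packing needs at least ⌈583/100⌉ = 6 trucks.
An optimal packing achieves that bound: [97] [97] [85,11] [75,24] [60,35] [57,34,8] → 6 trucks.
Excess: 7 − 6 = 1.

1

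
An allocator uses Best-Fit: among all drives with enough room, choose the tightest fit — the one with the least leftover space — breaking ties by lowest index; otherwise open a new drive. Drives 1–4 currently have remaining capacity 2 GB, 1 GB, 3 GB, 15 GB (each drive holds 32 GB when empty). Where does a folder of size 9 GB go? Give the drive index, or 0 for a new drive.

4

Drives with room: drive 4 (15 GB).
Tightest fit is drive 4 with 15 GB free.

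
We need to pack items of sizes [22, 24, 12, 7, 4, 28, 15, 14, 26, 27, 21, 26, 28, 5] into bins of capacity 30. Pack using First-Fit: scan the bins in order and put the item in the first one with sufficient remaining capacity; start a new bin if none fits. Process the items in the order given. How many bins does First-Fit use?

22 → bin 1 (remaining 8)
24 → bin 2 (remaining 6)
12 → bin 3 (remaining 18)
7 → bin 1 (remaining 1)
4 → bin 2 (remaining 2)
28 → bin 4 (remaining 2)
15 → bin 3 (remaining 3)
14 → bin 5 (remaining 16)
26 → bin 6 (remaining 4)
27 → bin 7 (remaining 3)
21 → bin 8 (remaining 9)
26 → bin 9 (remaining 4)
28 → bin 10 (remaining 2)
5 → bin 5 (remaining 11)

10 bins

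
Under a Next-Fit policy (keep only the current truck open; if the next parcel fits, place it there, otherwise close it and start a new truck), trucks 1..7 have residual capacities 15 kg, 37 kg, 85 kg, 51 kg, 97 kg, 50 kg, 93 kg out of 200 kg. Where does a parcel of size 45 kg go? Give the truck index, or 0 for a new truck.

7

Next-Fit only looks at truck 7, which has 93 kg free.
45 kg fits there.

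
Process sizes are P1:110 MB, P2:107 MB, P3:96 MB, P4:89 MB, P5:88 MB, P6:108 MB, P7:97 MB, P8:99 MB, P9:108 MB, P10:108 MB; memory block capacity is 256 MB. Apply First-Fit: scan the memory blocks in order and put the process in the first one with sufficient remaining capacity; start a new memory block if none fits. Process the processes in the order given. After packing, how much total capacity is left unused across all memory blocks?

P1 (110 MB) → memory block 1 (remaining 146 MB)
P2 (107 MB) → memory block 1 (remaining 39 MB)
P3 (96 MB) → memory block 2 (remaining 160 MB)
P4 (89 MB) → memory block 2 (remaining 71 MB)
P5 (88 MB) → memory block 3 (remaining 168 MB)
P6 (108 MB) → memory block 3 (remaining 60 MB)
P7 (97 MB) → memory block 4 (remaining 159 MB)
P8 (99 MB) → memory block 4 (remaining 60 MB)
P9 (108 MB) → memory block 5 (remaining 148 MB)
P10 (108 MB) → memory block 5 (remaining 40 MB)
5 memory blocks × 256 MB = 1280 MB; used 1010 MB; unused 270 MB.

270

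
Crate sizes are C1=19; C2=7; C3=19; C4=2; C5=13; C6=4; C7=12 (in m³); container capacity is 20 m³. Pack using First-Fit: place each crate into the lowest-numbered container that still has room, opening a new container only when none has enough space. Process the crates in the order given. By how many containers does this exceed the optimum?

First-Fit: [19] [7,2,4] [19] [13] [12] → 5 containers.
Total size 76 m³; any packing needs at least ⌈76/20⌉ = 4 containers.
An optimal packing achieves that bound: [19] [19] [13,7] [12,4,2] → 4 containers.
Excess: 5 − 4 = 1.

1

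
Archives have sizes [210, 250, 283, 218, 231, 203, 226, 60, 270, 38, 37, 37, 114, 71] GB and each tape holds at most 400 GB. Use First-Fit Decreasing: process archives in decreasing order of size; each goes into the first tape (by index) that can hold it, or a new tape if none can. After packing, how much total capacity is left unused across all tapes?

952

Sorted descending: 283, 270, 250, 231, 226, 218, 210, 203, 114, 71, 60, 38, 37, 37.
Put 283 GB in tape 1; 117 GB remain.
Put 270 GB in tape 2; 130 GB remain.
Put 250 GB in tape 3; 150 GB remain.
Put 231 GB in tape 4; 169 GB remain.
Put 226 GB in tape 5; 174 GB remain.
Put 218 GB in tape 6; 182 GB remain.
Put 210 GB in tape 7; 190 GB remain.
Put 203 GB in tape 8; 197 GB remain.
Put 114 GB in tape 1; 3 GB remain.
Put 71 GB in tape 2; 59 GB remain.
Put 60 GB in tape 3; 90 GB remain.
Put 38 GB in tape 2; 21 GB remain.
Put 37 GB in tape 3; 53 GB remain.
Put 37 GB in tape 3; 16 GB remain.
8 tapes × 400 GB = 3200 GB; used 2248 GB; unused 952 GB.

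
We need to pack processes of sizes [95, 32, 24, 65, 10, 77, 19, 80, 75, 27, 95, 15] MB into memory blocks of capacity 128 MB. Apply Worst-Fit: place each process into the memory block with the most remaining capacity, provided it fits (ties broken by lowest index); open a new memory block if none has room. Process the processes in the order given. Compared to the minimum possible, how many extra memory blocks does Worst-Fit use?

Worst-Fit: [95,32] [24,65,10] [77,19] [80,15] [75,27] [95] → 6 memory blocks.
6 processes exceed 64 MB (half the capacity), and no two of those can share a memory block, so at least 6 memory blocks are needed.
So 6 is already optimal.

0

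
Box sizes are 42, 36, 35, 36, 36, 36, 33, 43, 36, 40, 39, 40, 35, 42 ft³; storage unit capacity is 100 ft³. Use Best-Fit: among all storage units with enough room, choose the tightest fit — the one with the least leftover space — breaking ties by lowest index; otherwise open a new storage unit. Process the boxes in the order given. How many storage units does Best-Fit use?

Put 42 ft³ in storage unit 1; 58 ft³ remain.
Put 36 ft³ in storage unit 1; 22 ft³ remain.
Put 35 ft³ in storage unit 2; 65 ft³ remain.
Put 36 ft³ in storage unit 2; 29 ft³ remain.
Put 36 ft³ in storage unit 3; 64 ft³ remain.
Put 36 ft³ in storage unit 3; 28 ft³ remain.
Put 33 ft³ in storage unit 4; 67 ft³ remain.
Put 43 ft³ in storage unit 4; 24 ft³ remain.
Put 36 ft³ in storage unit 5; 64 ft³ remain.
Put 40 ft³ in storage unit 5; 24 ft³ remain.
Put 39 ft³ in storage unit 6; 61 ft³ remain.
Put 40 ft³ in storage unit 6; 21 ft³ remain.
Put 35 ft³ in storage unit 7; 65 ft³ remain.
Put 42 ft³ in storage unit 7; 23 ft³ remain.
Final storage units: [42,36] [35,36] [36,36] [33,43] [36,40] [39,40] [35,42].

7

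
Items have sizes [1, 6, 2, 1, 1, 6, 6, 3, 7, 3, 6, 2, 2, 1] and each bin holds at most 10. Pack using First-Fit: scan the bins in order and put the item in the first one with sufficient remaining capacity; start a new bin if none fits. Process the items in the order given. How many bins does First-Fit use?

5

Put 1 in bin 1; 9 remain.
Put 6 in bin 1; 3 remain.
Put 2 in bin 1; 1 remain.
Put 1 in bin 1; 0 remain.
Put 1 in bin 2; 9 remain.
Put 6 in bin 2; 3 remain.
Put 6 in bin 3; 4 remain.
Put 3 in bin 2; 0 remain.
Put 7 in bin 4; 3 remain.
Put 3 in bin 3; 1 remain.
Put 6 in bin 5; 4 remain.
Put 2 in bin 4; 1 remain.
Put 2 in bin 5; 2 remain.
Put 1 in bin 3; 0 remain.
Final bins: [1,6,2,1] [1,6,3] [6,3,1] [7,2] [6,2].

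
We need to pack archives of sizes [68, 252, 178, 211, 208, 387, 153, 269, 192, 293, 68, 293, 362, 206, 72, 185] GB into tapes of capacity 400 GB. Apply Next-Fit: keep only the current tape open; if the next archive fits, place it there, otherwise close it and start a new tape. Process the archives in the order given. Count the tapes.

tape 1: place 68 GB, 332 GB left
tape 1: place 252 GB, 80 GB left
tape 2: place 178 GB, 222 GB left
tape 2: place 211 GB, 11 GB left
tape 3: place 208 GB, 192 GB left
tape 4: place 387 GB, 13 GB left
tape 5: place 153 GB, 247 GB left
tape 6: place 269 GB, 131 GB left
tape 7: place 192 GB, 208 GB left
tape 8: place 293 GB, 107 GB left
tape 8: place 68 GB, 39 GB left
tape 9: place 293 GB, 107 GB left
tape 10: place 362 GB, 38 GB left
tape 11: place 206 GB, 194 GB left
tape 11: place 72 GB, 122 GB left
tape 12: place 185 GB, 215 GB left
Final tapes: [68,252] [178,211] [208] [387] [153] [269] [192] [293,68] [293] [362] [206,72] [185].

12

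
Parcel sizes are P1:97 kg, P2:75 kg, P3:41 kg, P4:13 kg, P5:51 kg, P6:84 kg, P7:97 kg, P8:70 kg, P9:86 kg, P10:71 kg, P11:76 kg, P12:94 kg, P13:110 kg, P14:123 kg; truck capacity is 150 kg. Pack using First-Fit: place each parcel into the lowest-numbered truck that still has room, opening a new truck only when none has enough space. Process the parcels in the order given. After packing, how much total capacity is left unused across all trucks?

412

P1 (97 kg) → truck 1 (remaining 53 kg)
P2 (75 kg) → truck 2 (remaining 75 kg)
P3 (41 kg) → truck 1 (remaining 12 kg)
P4 (13 kg) → truck 2 (remaining 62 kg)
P5 (51 kg) → truck 2 (remaining 11 kg)
P6 (84 kg) → truck 3 (remaining 66 kg)
P7 (97 kg) → truck 4 (remaining 53 kg)
P8 (70 kg) → truck 5 (remaining 80 kg)
P9 (86 kg) → truck 6 (remaining 64 kg)
P10 (71 kg) → truck 5 (remaining 9 kg)
P11 (76 kg) → truck 7 (remaining 74 kg)
P12 (94 kg) → truck 8 (remaining 56 kg)
P13 (110 kg) → truck 9 (remaining 40 kg)
P14 (123 kg) → truck 10 (remaining 27 kg)
10 trucks × 150 kg = 1500 kg; used 1088 kg; unused 412 kg.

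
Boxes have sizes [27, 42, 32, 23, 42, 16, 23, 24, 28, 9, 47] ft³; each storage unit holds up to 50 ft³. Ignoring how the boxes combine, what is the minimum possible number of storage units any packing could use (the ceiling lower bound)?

Total size = 27 + 42 + 32 + 23 + 42 + 16 + 23 + 24 + 28 + 9 + 47 = 313 ft³.
⌈313 / 50⌉ = 7.

7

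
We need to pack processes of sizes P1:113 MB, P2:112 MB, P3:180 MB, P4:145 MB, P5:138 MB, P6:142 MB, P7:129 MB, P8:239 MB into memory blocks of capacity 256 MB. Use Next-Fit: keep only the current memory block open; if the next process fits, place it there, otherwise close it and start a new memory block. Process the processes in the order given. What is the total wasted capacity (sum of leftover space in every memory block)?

594

memory block 1: place P1 (113 MB), 143 MB left
memory block 1: place P2 (112 MB), 31 MB left
memory block 2: place P3 (180 MB), 76 MB left
memory block 3: place P4 (145 MB), 111 MB left
memory block 4: place P5 (138 MB), 118 MB left
memory block 5: place P6 (142 MB), 114 MB left
memory block 6: place P7 (129 MB), 127 MB left
memory block 7: place P8 (239 MB), 17 MB left
7 memory blocks × 256 MB = 1792 MB; used 1198 MB; unused 594 MB.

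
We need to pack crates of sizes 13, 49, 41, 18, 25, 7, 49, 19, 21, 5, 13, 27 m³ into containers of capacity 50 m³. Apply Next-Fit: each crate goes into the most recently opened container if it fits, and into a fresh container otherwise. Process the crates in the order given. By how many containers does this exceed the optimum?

Next-Fit: [13] [49] [41] [18,25,7] [49] [19,21,5] [13,27] → 7 containers.
Total size 287 m³; any packing needs at least ⌈287/50⌉ = 6 containers.
An optimal packing achieves that bound: [49] [49] [41,7] [27,21] [25,19,5] [18,13,13] → 6 containers.
Excess: 7 − 6 = 1.

1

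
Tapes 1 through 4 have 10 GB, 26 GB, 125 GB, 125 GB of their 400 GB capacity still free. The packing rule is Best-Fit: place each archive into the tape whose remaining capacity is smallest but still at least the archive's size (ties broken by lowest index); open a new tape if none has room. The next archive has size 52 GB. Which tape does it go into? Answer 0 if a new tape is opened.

Tapes with room: tape 3 (125 GB), tape 4 (125 GB).
Tightest fit is tape 3 with 125 GB free.

3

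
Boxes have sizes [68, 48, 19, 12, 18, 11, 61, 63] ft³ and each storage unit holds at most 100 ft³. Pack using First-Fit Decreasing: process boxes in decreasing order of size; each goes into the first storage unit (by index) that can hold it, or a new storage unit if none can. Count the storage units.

4

Sorted descending: 68, 63, 61, 48, 19, 18, 12, 11.
Put 68 ft³ in storage unit 1; 32 ft³ remain.
Put 63 ft³ in storage unit 2; 37 ft³ remain.
Put 61 ft³ in storage unit 3; 39 ft³ remain.
Put 48 ft³ in storage unit 4; 52 ft³ remain.
Put 19 ft³ in storage unit 1; 13 ft³ remain.
Put 18 ft³ in storage unit 2; 19 ft³ remain.
Put 12 ft³ in storage unit 1; 1 ft³ remain.
Put 11 ft³ in storage unit 2; 8 ft³ remain.
Final storage units: [68,19,12] [63,18,11] [61] [48].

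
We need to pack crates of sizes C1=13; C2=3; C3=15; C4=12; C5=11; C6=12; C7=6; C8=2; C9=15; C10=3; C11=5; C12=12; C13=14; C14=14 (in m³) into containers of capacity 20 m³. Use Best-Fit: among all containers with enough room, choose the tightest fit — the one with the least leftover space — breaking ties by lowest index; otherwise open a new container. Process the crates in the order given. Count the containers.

9 containers

C1 (13 m³) → container 1 (remaining 7 m³)
C2 (3 m³) → container 1 (remaining 4 m³)
C3 (15 m³) → container 2 (remaining 5 m³)
C4 (12 m³) → container 3 (remaining 8 m³)
C5 (11 m³) → container 4 (remaining 9 m³)
C6 (12 m³) → container 5 (remaining 8 m³)
C7 (6 m³) → container 3 (remaining 2 m³)
C8 (2 m³) → container 3 (remaining 0 m³)
C9 (15 m³) → container 6 (remaining 5 m³)
C10 (3 m³) → container 1 (remaining 1 m³)
C11 (5 m³) → container 2 (remaining 0 m³)
C12 (12 m³) → container 7 (remaining 8 m³)
C13 (14 m³) → container 8 (remaining 6 m³)
C14 (14 m³) → container 9 (remaining 6 m³)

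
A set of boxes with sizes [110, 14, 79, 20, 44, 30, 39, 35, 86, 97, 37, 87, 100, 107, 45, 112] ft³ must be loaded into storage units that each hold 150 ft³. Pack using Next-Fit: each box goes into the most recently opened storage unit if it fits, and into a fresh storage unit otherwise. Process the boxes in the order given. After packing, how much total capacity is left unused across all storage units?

Put 110 ft³ in storage unit 1; 40 ft³ remain.
Put 14 ft³ in storage unit 1; 26 ft³ remain.
Put 79 ft³ in storage unit 2; 71 ft³ remain.
Put 20 ft³ in storage unit 2; 51 ft³ remain.
Put 44 ft³ in storage unit 2; 7 ft³ remain.
Put 30 ft³ in storage unit 3; 120 ft³ remain.
Put 39 ft³ in storage unit 3; 81 ft³ remain.
Put 35 ft³ in storage unit 3; 46 ft³ remain.
Put 86 ft³ in storage unit 4; 64 ft³ remain.
Put 97 ft³ in storage unit 5; 53 ft³ remain.
Put 37 ft³ in storage unit 5; 16 ft³ remain.
Put 87 ft³ in storage unit 6; 63 ft³ remain.
Put 100 ft³ in storage unit 7; 50 ft³ remain.
Put 107 ft³ in storage unit 8; 43 ft³ remain.
Put 45 ft³ in storage unit 9; 105 ft³ remain.
Put 112 ft³ in storage unit 10; 38 ft³ remain.
10 storage units × 150 ft³ = 1500 ft³; used 1042 ft³; unused 458 ft³.

458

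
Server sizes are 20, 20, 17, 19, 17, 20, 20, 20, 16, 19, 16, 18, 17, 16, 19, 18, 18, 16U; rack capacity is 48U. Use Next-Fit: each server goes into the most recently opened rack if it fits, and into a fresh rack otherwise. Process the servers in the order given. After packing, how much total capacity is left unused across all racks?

106

20U → rack 1 (remaining 28U)
20U → rack 1 (remaining 8U)
17U → rack 2 (remaining 31U)
19U → rack 2 (remaining 12U)
17U → rack 3 (remaining 31U)
20U → rack 3 (remaining 11U)
20U → rack 4 (remaining 28U)
20U → rack 4 (remaining 8U)
16U → rack 5 (remaining 32U)
19U → rack 5 (remaining 13U)
16U → rack 6 (remaining 32U)
18U → rack 6 (remaining 14U)
17U → rack 7 (remaining 31U)
16U → rack 7 (remaining 15U)
19U → rack 8 (remaining 29U)
18U → rack 8 (remaining 11U)
18U → rack 9 (remaining 30U)
16U → rack 9 (remaining 14U)
9 racks × 48U = 432U; used 326U; unused 106U.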